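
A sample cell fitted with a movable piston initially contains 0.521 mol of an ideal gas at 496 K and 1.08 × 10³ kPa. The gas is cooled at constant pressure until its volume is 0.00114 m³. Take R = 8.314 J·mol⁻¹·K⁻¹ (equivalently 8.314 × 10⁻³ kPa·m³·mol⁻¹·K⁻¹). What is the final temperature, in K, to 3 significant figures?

T₂ ≈ 284 K

From PV = nRT: V₁ = nRT₁/P₁ = 0.001989 m³.
P constant ⇒ V ∝ T: P₂ = P₁; T₂ = T₁·(V₂/V₁) = 284.2 K.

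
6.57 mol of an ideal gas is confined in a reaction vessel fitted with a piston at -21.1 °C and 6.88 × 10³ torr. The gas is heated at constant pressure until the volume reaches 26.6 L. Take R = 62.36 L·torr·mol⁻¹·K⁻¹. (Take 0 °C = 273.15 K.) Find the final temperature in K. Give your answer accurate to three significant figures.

T₂ ≈ 447 K

Convert: T₁ = 252.0 K.
From PV = nRT: V₁ = nRT₁/P₁ = 15.01 L.
Isobaric, so V/T is constant: P₂ = P₁; T₂ = T₁·(V₂/V₁) = 446.7 K.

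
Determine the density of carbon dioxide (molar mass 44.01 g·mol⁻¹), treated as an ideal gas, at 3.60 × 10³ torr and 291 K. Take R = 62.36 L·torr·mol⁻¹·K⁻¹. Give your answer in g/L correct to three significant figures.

ρ ≈ 8.73 g/L

ρ = PM/(RT) = (3.60e+03 × 44.01) / (62.36 × 291.0)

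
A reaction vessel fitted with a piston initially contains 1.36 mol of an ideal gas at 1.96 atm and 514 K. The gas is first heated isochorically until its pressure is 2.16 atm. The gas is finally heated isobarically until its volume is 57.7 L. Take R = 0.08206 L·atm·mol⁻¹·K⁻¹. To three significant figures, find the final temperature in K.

From PV = nRT: V₁ = nRT₁/P₁ = 29.27 L.
Isochoric, so P/T is constant: V₂ = V₁; T₂ = T₁·(P₂/P₁) = 566.4 K.
P constant ⇒ V ∝ T: P₃ = P₂; T₃ = T₂·(V₃/V₂) = 1117 K.

T₃ ≈ 1.12e+03 K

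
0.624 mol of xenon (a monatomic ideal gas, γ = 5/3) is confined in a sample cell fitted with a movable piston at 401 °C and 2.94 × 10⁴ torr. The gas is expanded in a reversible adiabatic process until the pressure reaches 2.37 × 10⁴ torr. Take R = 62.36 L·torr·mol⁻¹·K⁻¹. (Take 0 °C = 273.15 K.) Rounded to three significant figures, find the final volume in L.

Convert: T₁ = 674.1 K.
From PV = nRT: V₁ = nRT₁/P₁ = 0.8923 L.
Adiabatic (γ = 5/3), T V^(γ−1) and P V^γ constant: T₂ = T₁·(P₂/P₁)^((γ−1)/γ) = 618.5 K; V₂ = V₁·(P₁/P₂)^(1/γ) = 1.015 L.

V₂ ≈ 1.02 L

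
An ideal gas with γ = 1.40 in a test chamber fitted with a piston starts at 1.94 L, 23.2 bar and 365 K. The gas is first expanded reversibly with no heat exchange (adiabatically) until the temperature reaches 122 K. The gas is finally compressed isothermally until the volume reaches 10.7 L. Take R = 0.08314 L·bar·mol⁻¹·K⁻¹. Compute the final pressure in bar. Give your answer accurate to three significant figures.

Adiabatic (γ = 1.40), T V^(γ−1) and P V^γ constant: P₂ = P₁·(T₂/T₁)^(γ/(γ−1)) = 0.5009 bar; V₂ = V₁·(T₁/T₂)^(1/(γ−1)) = 30.04 L.
T constant ⇒ Boyle's law P V = const: T₃ = T₂; P₃ = P₂·(V₂/V₃) = 1.406 bar.

P₃ ≈ 1.41 bar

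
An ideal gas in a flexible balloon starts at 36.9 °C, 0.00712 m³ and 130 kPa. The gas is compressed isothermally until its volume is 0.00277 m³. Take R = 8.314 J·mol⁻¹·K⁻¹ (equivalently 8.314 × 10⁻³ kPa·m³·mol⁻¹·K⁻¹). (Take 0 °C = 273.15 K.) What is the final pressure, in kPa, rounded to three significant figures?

P₂ ≈ 334 kPa

Convert: T₁ = 310.0 K.
Isothermal, so P V is constant: T₂ = T₁; P₂ = P₁·(V₁/V₂) = 334.2 kPa.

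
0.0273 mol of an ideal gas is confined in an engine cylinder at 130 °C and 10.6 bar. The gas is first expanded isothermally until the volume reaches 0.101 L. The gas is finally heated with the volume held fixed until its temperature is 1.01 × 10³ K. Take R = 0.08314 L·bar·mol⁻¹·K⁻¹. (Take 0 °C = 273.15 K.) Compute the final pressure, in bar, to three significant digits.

Convert: T₁ = 403.1 K.
From PV = nRT: V₁ = nRT₁/P₁ = 0.08632 L.
Isothermal, so P V is constant: T₂ = T₁; P₂ = P₁·(V₁/V₂) = 9.060 bar.
V constant ⇒ P ∝ T: V₃ = V₂; P₃ = P₂·(T₃/T₂) = 22.70 bar.

P₃ ≈ 22.7 bar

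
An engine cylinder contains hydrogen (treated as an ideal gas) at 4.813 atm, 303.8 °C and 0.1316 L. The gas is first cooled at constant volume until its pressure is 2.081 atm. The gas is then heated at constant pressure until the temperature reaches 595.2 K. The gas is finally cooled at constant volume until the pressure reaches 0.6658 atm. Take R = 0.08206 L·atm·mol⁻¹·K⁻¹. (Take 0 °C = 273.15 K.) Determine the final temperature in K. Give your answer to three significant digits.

T₄ ≈ 190 K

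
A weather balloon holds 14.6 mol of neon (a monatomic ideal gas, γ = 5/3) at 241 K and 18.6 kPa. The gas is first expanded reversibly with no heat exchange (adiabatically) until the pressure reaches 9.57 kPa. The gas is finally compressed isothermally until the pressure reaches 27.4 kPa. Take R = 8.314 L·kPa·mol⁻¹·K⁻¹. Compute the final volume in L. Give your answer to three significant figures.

V₃ ≈ 818 L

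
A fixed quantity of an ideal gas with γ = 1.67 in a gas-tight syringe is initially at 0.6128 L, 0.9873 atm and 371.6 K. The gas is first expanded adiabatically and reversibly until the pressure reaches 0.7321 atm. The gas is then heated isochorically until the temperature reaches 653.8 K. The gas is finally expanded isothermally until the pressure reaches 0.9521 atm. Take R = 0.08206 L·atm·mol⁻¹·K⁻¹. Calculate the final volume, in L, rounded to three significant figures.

V₄ ≈ 1.12 L

Adiabatic (γ = 1.67), T V^(γ−1) and P V^γ constant: T₂ = T₁·(P₂/P₁)^((γ−1)/γ) = 329.6 K; V₂ = V₁·(P₁/P₂)^(1/γ) = 0.7330 L.
V constant ⇒ P ∝ T: V₃ = V₂; P₃ = P₂·(T₃/T₂) = 1.452 atm.
T constant ⇒ Boyle's law P V = const: T₄ = T₃; V₄ = V₃·(P₃/P₄) = 1.118 L.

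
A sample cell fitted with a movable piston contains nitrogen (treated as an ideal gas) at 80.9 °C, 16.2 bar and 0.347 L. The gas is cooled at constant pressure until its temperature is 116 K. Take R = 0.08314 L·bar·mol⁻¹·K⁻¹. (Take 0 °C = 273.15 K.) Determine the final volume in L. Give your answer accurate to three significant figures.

V₂ ≈ 0.114 L

Convert: T₁ = 354.0 K.
Isobaric, so V/T is constant: P₂ = P₁; V₂ = V₁·(T₂/T₁) = 0.1137 L.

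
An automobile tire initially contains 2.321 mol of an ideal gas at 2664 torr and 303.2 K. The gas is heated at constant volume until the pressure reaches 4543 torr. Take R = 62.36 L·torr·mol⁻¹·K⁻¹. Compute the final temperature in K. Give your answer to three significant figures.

T₂ ≈ 517 K

From PV = nRT: V₁ = nRT₁/P₁ = 16.47 L.
Isochoric, so P/T is constant: V₂ = V₁; T₂ = T₁·(P₂/P₁) = 517.1 K.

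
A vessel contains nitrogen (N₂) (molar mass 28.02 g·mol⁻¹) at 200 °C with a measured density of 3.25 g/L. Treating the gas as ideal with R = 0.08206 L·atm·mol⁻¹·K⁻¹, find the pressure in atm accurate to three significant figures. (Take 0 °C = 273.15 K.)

P ≈ 4.50 atm

ρ = PM/(RT) ⇒ P = ρRT/M = (3.25 × 0.08206 × 473.1) / 28.02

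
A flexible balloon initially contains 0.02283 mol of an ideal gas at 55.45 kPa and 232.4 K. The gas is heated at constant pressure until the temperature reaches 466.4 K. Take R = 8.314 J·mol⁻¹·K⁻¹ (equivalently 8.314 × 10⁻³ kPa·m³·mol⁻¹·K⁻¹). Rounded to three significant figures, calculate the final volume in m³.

From PV = nRT: V₁ = nRT₁/P₁ = 0.0007955 m³.
P constant ⇒ V ∝ T: P₂ = P₁; V₂ = V₁·(T₂/T₁) = 0.001597 m³.

V₂ ≈ 0.00160 m³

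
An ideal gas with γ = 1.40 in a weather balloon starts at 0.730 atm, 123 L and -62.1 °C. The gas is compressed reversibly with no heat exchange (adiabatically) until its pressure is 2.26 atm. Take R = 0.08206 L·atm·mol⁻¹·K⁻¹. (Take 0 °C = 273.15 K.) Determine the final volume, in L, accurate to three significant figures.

Convert: T₁ = 211.0 K.
Adiabatic (γ = 1.40), T V^(γ−1) and P V^γ constant: T₂ = T₁·(P₂/P₁)^((γ−1)/γ) = 291.5 K; V₂ = V₁·(P₁/P₂)^(1/γ) = 54.87 L.

V₂ ≈ 54.9 L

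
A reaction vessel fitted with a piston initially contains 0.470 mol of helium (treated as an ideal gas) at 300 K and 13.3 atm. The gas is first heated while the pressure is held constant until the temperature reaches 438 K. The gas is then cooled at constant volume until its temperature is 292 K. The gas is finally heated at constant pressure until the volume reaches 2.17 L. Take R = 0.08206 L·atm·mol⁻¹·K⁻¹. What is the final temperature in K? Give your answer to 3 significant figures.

From PV = nRT: V₁ = nRT₁/P₁ = 0.8700 L.
P constant ⇒ V ∝ T: P₂ = P₁; V₂ = V₁·(T₂/T₁) = 1.270 L.
V constant ⇒ P ∝ T: V₃ = V₂; P₃ = P₂·(T₃/T₂) = 8.867 atm.
P constant ⇒ V ∝ T: P₄ = P₃; T₄ = T₃·(V₄/V₃) = 498.9 K.

T₄ ≈ 499 K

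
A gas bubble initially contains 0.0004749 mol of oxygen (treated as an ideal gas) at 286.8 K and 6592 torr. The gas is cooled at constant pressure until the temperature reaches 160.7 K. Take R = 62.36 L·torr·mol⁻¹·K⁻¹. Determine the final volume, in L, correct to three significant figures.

V₂ ≈ 0.000722 L

From PV = nRT: V₁ = nRT₁/P₁ = 0.001288 L.
Isobaric, so V/T is constant: P₂ = P₁; V₂ = V₁·(T₂/T₁) = 0.0007219 L.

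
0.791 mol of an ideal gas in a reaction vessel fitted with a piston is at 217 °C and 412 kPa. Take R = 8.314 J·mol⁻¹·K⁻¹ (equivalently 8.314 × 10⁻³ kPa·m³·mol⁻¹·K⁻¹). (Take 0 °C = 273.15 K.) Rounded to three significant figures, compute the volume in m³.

V ≈ 0.00782 m³

Convert: T = 490.15 K.
PV = nRT ⇒ V = nRT/P = (0.791 × 8.314 × 10⁻³ × 490.15) / 412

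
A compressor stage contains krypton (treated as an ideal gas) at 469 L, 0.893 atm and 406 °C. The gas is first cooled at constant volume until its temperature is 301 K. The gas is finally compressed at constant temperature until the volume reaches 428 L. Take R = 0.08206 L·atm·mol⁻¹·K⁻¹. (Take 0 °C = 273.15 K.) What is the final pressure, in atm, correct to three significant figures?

Convert: T₁ = 679.1 K.
V constant ⇒ P ∝ T: V₂ = V₁; P₂ = P₁·(T₂/T₁) = 0.3958 atm.
Isothermal, so P V is constant: T₃ = T₂; P₃ = P₂·(V₂/V₃) = 0.4337 atm.

P₃ ≈ 0.434 atm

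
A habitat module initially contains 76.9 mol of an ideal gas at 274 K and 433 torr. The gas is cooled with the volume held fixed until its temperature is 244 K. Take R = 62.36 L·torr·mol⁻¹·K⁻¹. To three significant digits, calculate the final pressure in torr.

P₂ ≈ 386 torr

From PV = nRT: V₁ = nRT₁/P₁ = 3035 L.
Isochoric, so P/T is constant: V₂ = V₁; P₂ = P₁·(T₂/T₁) = 385.6 torr.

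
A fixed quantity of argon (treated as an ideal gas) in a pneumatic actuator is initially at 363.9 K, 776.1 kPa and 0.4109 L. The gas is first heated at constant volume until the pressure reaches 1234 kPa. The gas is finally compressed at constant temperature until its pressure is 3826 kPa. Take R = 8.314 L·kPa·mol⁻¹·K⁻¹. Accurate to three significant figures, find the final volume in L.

V₃ ≈ 0.133 L

V constant ⇒ P ∝ T: V₂ = V₁; T₂ = T₁·(P₂/P₁) = 578.6 K.
T constant ⇒ Boyle's law P V = const: T₃ = T₂; V₃ = V₂·(P₂/P₃) = 0.1325 L.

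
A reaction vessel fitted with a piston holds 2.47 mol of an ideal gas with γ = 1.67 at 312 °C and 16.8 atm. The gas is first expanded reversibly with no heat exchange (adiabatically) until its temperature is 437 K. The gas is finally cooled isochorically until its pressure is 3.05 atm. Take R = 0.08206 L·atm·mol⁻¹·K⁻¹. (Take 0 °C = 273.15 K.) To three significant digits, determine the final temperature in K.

T₃ ≈ 164 K

Convert: T₁ = 585.1 K.
From PV = nRT: V₁ = nRT₁/P₁ = 7.060 L.
Adiabatic (γ = 1.67), T V^(γ−1) and P V^γ constant: P₂ = P₁·(T₂/T₁)^(γ/(γ−1)) = 8.115 atm; V₂ = V₁·(T₁/T₂)^(1/(γ−1)) = 10.91 L.
Isochoric, so P/T is constant: V₃ = V₂; T₃ = T₂·(P₃/P₂) = 164.2 K.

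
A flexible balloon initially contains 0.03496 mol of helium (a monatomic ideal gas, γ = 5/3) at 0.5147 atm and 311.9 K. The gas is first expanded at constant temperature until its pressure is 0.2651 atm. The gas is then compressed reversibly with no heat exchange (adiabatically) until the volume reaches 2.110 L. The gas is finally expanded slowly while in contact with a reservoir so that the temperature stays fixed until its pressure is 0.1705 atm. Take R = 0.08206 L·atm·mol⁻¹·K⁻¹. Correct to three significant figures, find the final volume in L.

From PV = nRT: V₁ = nRT₁/P₁ = 1.738 L.
T constant ⇒ Boyle's law P V = const: T₂ = T₁; V₂ = V₁·(P₁/P₂) = 3.375 L.
Adiabatic (γ = 5/3), T V^(γ−1) and P V^γ constant: T₃ = T₂·(V₂/V₃)^(γ−1) = 426.6 K; P₃ = P₂·(V₂/V₃)^γ = 0.5800 atm.
T constant ⇒ Boyle's law P V = const: T₄ = T₃; V₄ = V₃·(P₃/P₄) = 7.178 L.

V₄ ≈ 7.18 L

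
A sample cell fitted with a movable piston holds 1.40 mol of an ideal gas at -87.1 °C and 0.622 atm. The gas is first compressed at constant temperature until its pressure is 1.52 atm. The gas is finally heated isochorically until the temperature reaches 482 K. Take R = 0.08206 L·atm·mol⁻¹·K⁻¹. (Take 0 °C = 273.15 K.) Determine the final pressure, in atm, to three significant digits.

P₃ ≈ 3.94 atm

Convert: T₁ = 186.0 K.
From PV = nRT: V₁ = nRT₁/P₁ = 34.36 L.
Isothermal, so P V is constant: T₂ = T₁; V₂ = V₁·(P₁/P₂) = 14.06 L.
V constant ⇒ P ∝ T: V₃ = V₂; P₃ = P₂·(T₃/T₂) = 3.938 atm.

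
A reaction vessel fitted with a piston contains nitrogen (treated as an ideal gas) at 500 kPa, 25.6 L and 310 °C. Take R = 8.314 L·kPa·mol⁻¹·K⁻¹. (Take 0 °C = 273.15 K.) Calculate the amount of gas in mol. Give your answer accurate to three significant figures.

Convert: T = 583.15 K.
PV = nRT ⇒ n = PV/(RT) = (500 × 25.6) / (8.314 × 583.15)

n ≈ 2.64 mol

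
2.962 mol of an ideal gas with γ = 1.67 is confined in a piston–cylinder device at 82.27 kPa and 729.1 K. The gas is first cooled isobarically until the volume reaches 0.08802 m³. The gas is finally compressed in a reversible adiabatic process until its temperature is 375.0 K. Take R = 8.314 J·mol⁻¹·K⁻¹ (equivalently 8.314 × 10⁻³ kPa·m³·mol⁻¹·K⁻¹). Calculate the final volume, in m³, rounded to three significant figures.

V₃ ≈ 0.0612 m³

From PV = nRT: V₁ = nRT₁/P₁ = 0.2182 m³.
P constant ⇒ V ∝ T: P₂ = P₁; T₂ = T₁·(V₂/V₁) = 294.1 K.
Reversible adiabatic, γ = 1.67: P₃ = P₂·(T₃/T₂)^(γ/(γ−1)) = 150.8 kPa; V₃ = V₂·(T₂/T₃)^(1/(γ−1)) = 0.06123 m³.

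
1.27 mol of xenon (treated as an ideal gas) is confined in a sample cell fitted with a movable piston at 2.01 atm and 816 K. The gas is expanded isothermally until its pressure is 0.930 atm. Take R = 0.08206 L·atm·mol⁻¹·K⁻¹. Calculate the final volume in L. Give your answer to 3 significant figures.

From PV = nRT: V₁ = nRT₁/P₁ = 42.31 L.
T constant ⇒ Boyle's law P V = const: T₂ = T₁; V₂ = V₁·(P₁/P₂) = 91.44 L.

V₂ ≈ 91.4 L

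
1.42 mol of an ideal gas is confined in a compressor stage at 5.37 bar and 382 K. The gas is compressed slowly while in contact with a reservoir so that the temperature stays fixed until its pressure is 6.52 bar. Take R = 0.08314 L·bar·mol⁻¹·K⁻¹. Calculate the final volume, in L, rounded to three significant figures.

From PV = nRT: V₁ = nRT₁/P₁ = 8.398 L.
Isothermal, so P V is constant: T₂ = T₁; V₂ = V₁·(P₁/P₂) = 6.917 L.

V₂ ≈ 6.92 L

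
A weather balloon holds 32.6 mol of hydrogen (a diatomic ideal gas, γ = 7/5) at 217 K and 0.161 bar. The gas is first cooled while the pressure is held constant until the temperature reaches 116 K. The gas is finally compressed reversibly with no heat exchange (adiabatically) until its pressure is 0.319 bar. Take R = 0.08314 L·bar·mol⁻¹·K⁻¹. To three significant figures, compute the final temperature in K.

From PV = nRT: V₁ = nRT₁/P₁ = 3653 L.
Isobaric, so V/T is constant: P₂ = P₁; V₂ = V₁·(T₂/T₁) = 1953 L.
Adiabatic (γ = 7/5), T V^(γ−1) and P V^γ constant: T₃ = T₂·(P₃/P₂)^((γ−1)/γ) = 141.0 K; V₃ = V₂·(P₂/P₃)^(1/γ) = 1198 L.

T₃ ≈ 141 K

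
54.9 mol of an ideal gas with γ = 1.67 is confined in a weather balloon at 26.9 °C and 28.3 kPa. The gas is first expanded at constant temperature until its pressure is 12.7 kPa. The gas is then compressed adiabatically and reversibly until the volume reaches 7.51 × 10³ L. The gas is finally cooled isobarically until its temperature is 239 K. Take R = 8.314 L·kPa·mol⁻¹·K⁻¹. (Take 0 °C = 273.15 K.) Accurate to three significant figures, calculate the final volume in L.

Convert: T₁ = 300.0 K.
From PV = nRT: V₁ = nRT₁/P₁ = 4839 L.
T constant ⇒ Boyle's law P V = const: T₂ = T₁; V₂ = V₁·(P₁/P₂) = 1.078e+04 L.
Adiabatic (γ = 1.67), T V^(γ−1) and P V^γ constant: T₃ = T₂·(V₂/V₃)^(γ−1) = 382.4 K; P₃ = P₂·(V₂/V₃)^γ = 23.24 kPa.
Isobaric, so V/T is constant: P₄ = P₃; V₄ = V₃·(T₄/T₃) = 4694 L.

V₄ ≈ 4.69e+03 L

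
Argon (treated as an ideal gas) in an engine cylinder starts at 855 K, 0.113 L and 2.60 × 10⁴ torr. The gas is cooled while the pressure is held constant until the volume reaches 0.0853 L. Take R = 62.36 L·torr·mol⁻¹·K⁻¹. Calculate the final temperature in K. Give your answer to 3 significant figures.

P constant ⇒ V ∝ T: P₂ = P₁; T₂ = T₁·(V₂/V₁) = 645.4 K.

T₂ ≈ 645 K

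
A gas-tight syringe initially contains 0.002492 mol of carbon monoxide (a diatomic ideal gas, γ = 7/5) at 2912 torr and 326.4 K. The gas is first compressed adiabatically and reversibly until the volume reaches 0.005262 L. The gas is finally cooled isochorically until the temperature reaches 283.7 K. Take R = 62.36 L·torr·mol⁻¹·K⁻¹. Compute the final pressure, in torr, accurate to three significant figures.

P₃ ≈ 8.38e+03 torr

From PV = nRT: V₁ = nRT₁/P₁ = 0.01742 L.
Reversible adiabatic, γ = 7/5: T₂ = T₁·(V₁/V₂)^(γ−1) = 526.9 K; P₂ = P₁·(V₁/V₂)^γ = 1.556e+04 torr.
V constant ⇒ P ∝ T: V₃ = V₂; P₃ = P₂·(T₃/T₂) = 8378 torr.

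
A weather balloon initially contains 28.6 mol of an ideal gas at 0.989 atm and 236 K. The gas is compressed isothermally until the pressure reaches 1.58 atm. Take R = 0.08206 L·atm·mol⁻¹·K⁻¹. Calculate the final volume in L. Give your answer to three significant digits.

V₂ ≈ 351 L

From PV = nRT: V₁ = nRT₁/P₁ = 560.0 L.
Isothermal, so P V is constant: T₂ = T₁; V₂ = V₁·(P₁/P₂) = 350.6 L.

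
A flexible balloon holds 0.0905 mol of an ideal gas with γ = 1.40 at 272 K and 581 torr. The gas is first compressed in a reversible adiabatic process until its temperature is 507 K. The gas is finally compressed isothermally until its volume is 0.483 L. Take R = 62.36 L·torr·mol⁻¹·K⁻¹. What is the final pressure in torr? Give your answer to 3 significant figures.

From PV = nRT: V₁ = nRT₁/P₁ = 2.642 L.
Reversible adiabatic, γ = 1.40: P₂ = P₁·(T₂/T₁)^(γ/(γ−1)) = 5137 torr; V₂ = V₁·(T₁/T₂)^(1/(γ−1)) = 0.5570 L.
T constant ⇒ Boyle's law P V = const: T₃ = T₂; P₃ = P₂·(V₂/V₃) = 5924 torr.

P₃ ≈ 5.92e+03 torr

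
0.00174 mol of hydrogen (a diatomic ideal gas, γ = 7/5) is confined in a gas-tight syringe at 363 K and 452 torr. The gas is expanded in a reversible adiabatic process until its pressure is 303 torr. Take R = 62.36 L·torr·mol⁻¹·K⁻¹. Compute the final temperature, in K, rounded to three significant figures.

T₂ ≈ 324 K

From PV = nRT: V₁ = nRT₁/P₁ = 0.08714 L.
Adiabatic (γ = 7/5), T V^(γ−1) and P V^γ constant: T₂ = T₁·(P₂/P₁)^((γ−1)/γ) = 323.8 K; V₂ = V₁·(P₁/P₂)^(1/γ) = 0.1160 L.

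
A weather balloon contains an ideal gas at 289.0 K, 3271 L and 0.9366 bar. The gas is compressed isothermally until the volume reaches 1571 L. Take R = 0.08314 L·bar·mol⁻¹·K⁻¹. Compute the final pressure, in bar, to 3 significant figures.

Isothermal, so P V is constant: T₂ = T₁; P₂ = P₁·(V₁/V₂) = 1.950 bar.

P₂ ≈ 1.95 bar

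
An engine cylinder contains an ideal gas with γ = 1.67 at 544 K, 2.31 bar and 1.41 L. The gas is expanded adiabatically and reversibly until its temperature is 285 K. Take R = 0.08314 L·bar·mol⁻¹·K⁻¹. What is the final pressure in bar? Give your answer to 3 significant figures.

P₂ ≈ 0.461 bar

Reversible adiabatic, γ = 1.67: P₂ = P₁·(T₂/T₁)^(γ/(γ−1)) = 0.4611 bar; V₂ = V₁·(T₁/T₂)^(1/(γ−1)) = 3.700 L.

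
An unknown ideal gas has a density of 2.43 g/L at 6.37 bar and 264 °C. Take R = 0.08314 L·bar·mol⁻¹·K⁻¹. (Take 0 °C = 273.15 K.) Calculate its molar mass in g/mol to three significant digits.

M ≈ 17.0 g/mol

ρ = PM/(RT) ⇒ M = ρRT/P = (2.43 × 0.08314 × 537.1) / 6.37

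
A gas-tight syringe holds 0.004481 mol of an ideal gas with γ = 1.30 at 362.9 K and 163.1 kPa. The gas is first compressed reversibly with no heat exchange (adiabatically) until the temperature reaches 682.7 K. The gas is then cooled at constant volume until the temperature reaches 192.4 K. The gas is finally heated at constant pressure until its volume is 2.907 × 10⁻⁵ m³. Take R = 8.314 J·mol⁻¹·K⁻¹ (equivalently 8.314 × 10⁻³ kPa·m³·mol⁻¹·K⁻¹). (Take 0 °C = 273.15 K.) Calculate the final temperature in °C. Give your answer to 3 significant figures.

T₄ ≈ 281 °C

From PV = nRT: V₁ = nRT₁/P₁ = 8.289e-05 m³.
Reversible adiabatic, γ = 1.30: P₂ = P₁·(T₂/T₁)^(γ/(γ−1)) = 2522 kPa; V₂ = V₁·(T₁/T₂)^(1/(γ−1)) = 1.009e-05 m³.
Isochoric, so P/T is constant: V₃ = V₂; P₃ = P₂·(T₃/T₂) = 710.7 kPa.
Isobaric, so V/T is constant: P₄ = P₃; T₄ = T₃·(V₄/V₃) = 554.6 K.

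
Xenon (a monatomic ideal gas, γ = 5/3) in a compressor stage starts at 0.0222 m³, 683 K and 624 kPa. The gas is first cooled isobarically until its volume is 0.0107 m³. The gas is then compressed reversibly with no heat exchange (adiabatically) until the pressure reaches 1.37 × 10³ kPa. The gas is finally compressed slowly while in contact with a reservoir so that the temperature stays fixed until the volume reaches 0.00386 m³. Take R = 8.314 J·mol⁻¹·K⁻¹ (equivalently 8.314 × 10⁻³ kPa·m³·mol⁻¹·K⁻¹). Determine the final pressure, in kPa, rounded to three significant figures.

P₄ ≈ 2.37e+03 kPa

P constant ⇒ V ∝ T: P₂ = P₁; T₂ = T₁·(V₂/V₁) = 329.2 K.
Reversible adiabatic, γ = 5/3: T₃ = T₂·(P₃/P₂)^((γ−1)/γ) = 450.9 K; V₃ = V₂·(P₂/P₃)^(1/γ) = 0.006675 m³.
T constant ⇒ Boyle's law P V = const: T₄ = T₃; P₄ = P₃·(V₃/V₄) = 2369 kPa.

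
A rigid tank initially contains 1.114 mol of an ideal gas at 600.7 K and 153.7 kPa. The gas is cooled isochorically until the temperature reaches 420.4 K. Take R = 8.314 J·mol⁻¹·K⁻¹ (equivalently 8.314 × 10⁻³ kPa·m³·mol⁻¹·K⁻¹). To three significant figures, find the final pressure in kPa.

P₂ ≈ 108 kPa

From PV = nRT: V₁ = nRT₁/P₁ = 0.03620 m³.
V constant ⇒ P ∝ T: V₂ = V₁; P₂ = P₁·(T₂/T₁) = 107.6 kPa.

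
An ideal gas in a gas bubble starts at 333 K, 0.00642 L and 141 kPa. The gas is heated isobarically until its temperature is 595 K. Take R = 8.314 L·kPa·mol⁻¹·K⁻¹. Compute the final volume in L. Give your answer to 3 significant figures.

V₂ ≈ 0.0115 L

P constant ⇒ V ∝ T: P₂ = P₁; V₂ = V₁·(T₂/T₁) = 0.01147 L.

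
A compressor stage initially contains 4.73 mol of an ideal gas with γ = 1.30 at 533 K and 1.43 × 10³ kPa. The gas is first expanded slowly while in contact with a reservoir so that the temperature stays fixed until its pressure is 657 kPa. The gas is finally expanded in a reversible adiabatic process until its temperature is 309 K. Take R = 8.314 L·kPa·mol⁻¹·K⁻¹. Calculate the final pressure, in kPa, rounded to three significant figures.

P₃ ≈ 61.9 kPa

From PV = nRT: V₁ = nRT₁/P₁ = 14.66 L.
Isothermal, so P V is constant: T₂ = T₁; V₂ = V₁·(P₁/P₂) = 31.90 L.
Reversible adiabatic, γ = 1.30: P₃ = P₂·(T₃/T₂)^(γ/(γ−1)) = 61.88 kPa; V₃ = V₂·(T₂/T₃)^(1/(γ−1)) = 196.4 L.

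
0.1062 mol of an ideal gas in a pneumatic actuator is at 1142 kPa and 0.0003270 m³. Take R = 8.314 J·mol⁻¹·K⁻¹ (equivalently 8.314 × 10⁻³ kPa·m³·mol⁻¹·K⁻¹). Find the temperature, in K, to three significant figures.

PV = nRT ⇒ T = PV/(nR) = (1142 × 0.0003270) / (0.1062 × 8.314 × 10⁻³)

T ≈ 423 K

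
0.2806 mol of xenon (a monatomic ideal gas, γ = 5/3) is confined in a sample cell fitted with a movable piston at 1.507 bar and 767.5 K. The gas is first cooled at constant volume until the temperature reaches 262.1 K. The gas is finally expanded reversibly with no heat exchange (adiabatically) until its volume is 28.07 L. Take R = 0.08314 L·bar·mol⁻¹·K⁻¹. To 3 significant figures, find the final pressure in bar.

P₃ ≈ 0.123 bar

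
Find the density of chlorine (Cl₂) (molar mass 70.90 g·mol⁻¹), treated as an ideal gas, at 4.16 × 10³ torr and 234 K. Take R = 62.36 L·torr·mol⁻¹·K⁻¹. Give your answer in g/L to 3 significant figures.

ρ ≈ 20.2 g/L

ρ = PM/(RT) = (4.16e+03 × 70.90) / (62.36 × 234.0)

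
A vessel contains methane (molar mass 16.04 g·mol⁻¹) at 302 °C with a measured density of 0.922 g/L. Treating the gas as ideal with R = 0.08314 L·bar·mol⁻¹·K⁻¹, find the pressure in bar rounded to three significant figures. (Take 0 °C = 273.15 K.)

P ≈ 2.75 bar

ρ = PM/(RT) ⇒ P = ρRT/M = (0.922 × 0.08314 × 575.1) / 16.04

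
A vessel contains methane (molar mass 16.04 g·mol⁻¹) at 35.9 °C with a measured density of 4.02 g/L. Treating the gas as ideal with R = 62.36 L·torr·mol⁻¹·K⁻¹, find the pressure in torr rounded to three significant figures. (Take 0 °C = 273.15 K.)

P ≈ 4.83e+03 torr

ρ = PM/(RT) ⇒ P = ρRT/M = (4.02 × 62.36 × 309.0) / 16.04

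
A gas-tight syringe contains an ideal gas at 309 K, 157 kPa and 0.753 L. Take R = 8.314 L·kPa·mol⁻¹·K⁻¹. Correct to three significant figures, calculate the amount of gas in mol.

n ≈ 0.0460 mol

PV = nRT ⇒ n = PV/(RT) = (157 × 0.753) / (8.314 × 309)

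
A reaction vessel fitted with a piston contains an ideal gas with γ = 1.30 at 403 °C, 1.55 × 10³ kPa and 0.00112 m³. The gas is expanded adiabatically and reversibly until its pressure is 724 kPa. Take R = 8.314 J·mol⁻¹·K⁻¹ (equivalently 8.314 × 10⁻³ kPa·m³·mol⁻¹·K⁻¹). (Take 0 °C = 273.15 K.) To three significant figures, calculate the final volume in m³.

V₂ ≈ 0.00201 m³

Convert: T₁ = 676.1 K.
Adiabatic (γ = 1.30), T V^(γ−1) and P V^γ constant: T₂ = T₁·(P₂/P₁)^((γ−1)/γ) = 567.2 K; V₂ = V₁·(P₁/P₂)^(1/γ) = 0.002012 m³.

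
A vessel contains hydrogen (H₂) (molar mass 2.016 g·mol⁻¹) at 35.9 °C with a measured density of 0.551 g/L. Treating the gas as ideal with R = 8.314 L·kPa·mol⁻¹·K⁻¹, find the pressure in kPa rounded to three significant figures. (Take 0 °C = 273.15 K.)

P ≈ 702 kPa

ρ = PM/(RT) ⇒ P = ρRT/M = (0.551 × 8.314 × 309.0) / 2.016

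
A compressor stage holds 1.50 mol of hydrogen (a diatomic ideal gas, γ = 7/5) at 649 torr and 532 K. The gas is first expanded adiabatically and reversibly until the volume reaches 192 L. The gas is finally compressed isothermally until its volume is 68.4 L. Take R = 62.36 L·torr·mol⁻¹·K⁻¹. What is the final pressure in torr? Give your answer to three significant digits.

P₃ ≈ 504 torr

From PV = nRT: V₁ = nRT₁/P₁ = 76.68 L.
Reversible adiabatic, γ = 7/5: T₂ = T₁·(V₁/V₂)^(γ−1) = 368.5 K; P₂ = P₁·(V₁/V₂)^γ = 179.5 torr.
T constant ⇒ Boyle's law P V = const: T₃ = T₂; P₃ = P₂·(V₂/V₃) = 504.0 torr.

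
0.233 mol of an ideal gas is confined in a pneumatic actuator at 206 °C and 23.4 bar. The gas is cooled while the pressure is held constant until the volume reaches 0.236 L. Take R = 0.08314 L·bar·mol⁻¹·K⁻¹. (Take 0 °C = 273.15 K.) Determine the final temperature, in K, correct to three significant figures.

Convert: T₁ = 479.1 K.
From PV = nRT: V₁ = nRT₁/P₁ = 0.3967 L.
P constant ⇒ V ∝ T: P₂ = P₁; T₂ = T₁·(V₂/V₁) = 285.1 K.

T₂ ≈ 285 K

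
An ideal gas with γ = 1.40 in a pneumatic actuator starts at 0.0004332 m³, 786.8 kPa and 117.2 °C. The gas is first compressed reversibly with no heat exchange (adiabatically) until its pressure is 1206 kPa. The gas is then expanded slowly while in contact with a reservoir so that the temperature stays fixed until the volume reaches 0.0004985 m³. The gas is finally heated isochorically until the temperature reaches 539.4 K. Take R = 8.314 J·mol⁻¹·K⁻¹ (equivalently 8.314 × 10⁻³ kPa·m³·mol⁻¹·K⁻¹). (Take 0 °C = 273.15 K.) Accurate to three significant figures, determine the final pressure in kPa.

P₄ ≈ 945 kPa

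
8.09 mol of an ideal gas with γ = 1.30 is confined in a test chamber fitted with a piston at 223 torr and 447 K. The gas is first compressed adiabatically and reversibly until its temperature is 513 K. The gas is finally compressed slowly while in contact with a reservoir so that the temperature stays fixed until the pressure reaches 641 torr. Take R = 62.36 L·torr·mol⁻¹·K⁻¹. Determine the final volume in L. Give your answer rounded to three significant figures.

V₃ ≈ 404 L

From PV = nRT: V₁ = nRT₁/P₁ = 1011 L.
Adiabatic (γ = 1.30), T V^(γ−1) and P V^γ constant: P₂ = P₁·(T₂/T₁)^(γ/(γ−1)) = 405.0 torr; V₂ = V₁·(T₁/T₂)^(1/(γ−1)) = 639.0 L.
Isothermal, so P V is constant: T₃ = T₂; V₃ = V₂·(P₂/P₃) = 403.8 L.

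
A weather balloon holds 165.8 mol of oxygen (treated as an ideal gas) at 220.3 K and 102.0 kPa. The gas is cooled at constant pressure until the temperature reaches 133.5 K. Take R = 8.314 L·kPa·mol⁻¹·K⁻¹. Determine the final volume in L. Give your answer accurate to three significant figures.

From PV = nRT: V₁ = nRT₁/P₁ = 2977 L.
Isobaric, so V/T is constant: P₂ = P₁; V₂ = V₁·(T₂/T₁) = 1804 L.

V₂ ≈ 1.80e+03 L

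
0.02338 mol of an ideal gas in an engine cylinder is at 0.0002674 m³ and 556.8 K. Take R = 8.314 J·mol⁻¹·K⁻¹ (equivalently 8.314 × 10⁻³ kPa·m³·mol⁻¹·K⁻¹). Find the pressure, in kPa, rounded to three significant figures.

P ≈ 405 kPa

PV = nRT ⇒ P = nRT/V = (0.02338 × 8.314 × 10⁻³ × 556.8) / 0.0002674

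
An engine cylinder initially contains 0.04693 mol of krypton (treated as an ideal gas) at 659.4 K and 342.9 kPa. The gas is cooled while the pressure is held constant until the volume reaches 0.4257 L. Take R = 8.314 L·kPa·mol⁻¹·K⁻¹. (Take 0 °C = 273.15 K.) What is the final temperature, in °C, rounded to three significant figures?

From PV = nRT: V₁ = nRT₁/P₁ = 0.7503 L.
P constant ⇒ V ∝ T: P₂ = P₁; T₂ = T₁·(V₂/V₁) = 374.1 K.

T₂ ≈ 101 °C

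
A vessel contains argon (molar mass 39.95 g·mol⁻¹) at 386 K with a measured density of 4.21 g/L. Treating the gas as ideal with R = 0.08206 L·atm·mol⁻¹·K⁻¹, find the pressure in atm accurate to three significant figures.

P ≈ 3.34 atm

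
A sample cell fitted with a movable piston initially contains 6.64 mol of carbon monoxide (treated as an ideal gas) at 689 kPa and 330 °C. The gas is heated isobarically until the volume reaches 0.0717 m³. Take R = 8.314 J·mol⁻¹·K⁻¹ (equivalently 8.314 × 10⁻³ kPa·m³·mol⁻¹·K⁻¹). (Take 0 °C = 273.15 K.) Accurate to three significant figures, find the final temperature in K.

Convert: T₁ = 603.1 K.
From PV = nRT: V₁ = nRT₁/P₁ = 0.04833 m³.
P constant ⇒ V ∝ T: P₂ = P₁; T₂ = T₁·(V₂/V₁) = 894.9 K.

T₂ ≈ 895 K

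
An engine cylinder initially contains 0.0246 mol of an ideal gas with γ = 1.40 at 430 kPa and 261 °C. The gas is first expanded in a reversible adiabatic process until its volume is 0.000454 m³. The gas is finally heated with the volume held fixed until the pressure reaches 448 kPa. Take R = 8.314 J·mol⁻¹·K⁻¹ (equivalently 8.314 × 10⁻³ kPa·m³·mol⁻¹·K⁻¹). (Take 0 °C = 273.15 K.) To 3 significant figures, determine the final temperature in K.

T₃ ≈ 994 K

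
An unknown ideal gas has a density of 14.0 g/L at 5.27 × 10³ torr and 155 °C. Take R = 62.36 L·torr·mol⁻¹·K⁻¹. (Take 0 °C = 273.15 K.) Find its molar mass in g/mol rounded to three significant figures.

ρ = PM/(RT) ⇒ M = ρRT/P = (14.0 × 62.36 × 428.1) / 5.27e+03

M ≈ 70.9 g/mol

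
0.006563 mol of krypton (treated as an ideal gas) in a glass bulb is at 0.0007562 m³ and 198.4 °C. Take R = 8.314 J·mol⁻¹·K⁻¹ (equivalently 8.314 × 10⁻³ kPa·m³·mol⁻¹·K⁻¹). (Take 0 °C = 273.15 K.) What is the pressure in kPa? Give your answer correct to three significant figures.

P ≈ 34.0 kPa

Convert: T = 471.55 K.
PV = nRT ⇒ P = nRT/V = (0.006563 × 8.314 × 10⁻³ × 471.55) / 0.0007562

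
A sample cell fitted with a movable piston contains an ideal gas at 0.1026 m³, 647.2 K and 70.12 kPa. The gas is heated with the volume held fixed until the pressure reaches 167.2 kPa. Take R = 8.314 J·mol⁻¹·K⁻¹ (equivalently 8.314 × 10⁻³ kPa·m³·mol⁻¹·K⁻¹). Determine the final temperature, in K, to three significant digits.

Isochoric, so P/T is constant: V₂ = V₁; T₂ = T₁·(P₂/P₁) = 1543 K.

T₂ ≈ 1.54e+03 K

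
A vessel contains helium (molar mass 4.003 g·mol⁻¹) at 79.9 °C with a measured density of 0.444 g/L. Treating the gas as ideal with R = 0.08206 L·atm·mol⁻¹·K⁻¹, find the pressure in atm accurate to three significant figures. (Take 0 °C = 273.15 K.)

P ≈ 3.21 atm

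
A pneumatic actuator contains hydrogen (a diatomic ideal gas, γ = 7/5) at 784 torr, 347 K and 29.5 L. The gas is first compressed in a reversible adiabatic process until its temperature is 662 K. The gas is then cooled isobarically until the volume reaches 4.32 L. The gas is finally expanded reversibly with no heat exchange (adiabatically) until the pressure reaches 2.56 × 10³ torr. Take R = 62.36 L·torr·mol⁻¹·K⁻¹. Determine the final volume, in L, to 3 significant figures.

Adiabatic (γ = 7/5), T V^(γ−1) and P V^γ constant: P₂ = P₁·(T₂/T₁)^(γ/(γ−1)) = 7519 torr; V₂ = V₁·(T₁/T₂)^(1/(γ−1)) = 5.868 L.
P constant ⇒ V ∝ T: P₃ = P₂; T₃ = T₂·(V₃/V₂) = 487.4 K.
Reversible adiabatic, γ = 7/5: T₄ = T₃·(P₄/P₃)^((γ−1)/γ) = 358.2 K; V₄ = V₃·(P₃/P₄)^(1/γ) = 9.326 L.

V₄ ≈ 9.33 L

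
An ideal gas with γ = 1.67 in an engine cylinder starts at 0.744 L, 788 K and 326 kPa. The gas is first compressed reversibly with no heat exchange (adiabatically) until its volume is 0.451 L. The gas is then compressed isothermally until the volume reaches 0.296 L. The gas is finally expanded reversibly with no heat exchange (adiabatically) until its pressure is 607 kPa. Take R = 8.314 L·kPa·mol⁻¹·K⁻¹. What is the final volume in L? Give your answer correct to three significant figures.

V₄ ≈ 0.433 L

Adiabatic (γ = 1.67), T V^(γ−1) and P V^γ constant: T₂ = T₁·(V₁/V₂)^(γ−1) = 1102 K; P₂ = P₁·(V₁/V₂)^γ = 752.1 kPa.
T constant ⇒ Boyle's law P V = const: T₃ = T₂; P₃ = P₂·(V₂/V₃) = 1146 kPa.
Adiabatic (γ = 1.67), T V^(γ−1) and P V^γ constant: T₄ = T₃·(P₄/P₃)^((γ−1)/γ) = 854.0 K; V₄ = V₃·(P₃/P₄)^(1/γ) = 0.4331 L.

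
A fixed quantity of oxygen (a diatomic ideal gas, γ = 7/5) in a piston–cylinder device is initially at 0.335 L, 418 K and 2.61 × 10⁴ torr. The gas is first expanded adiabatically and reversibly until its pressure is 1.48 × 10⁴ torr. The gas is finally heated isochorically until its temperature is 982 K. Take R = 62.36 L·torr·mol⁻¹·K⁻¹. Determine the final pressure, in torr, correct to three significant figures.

Adiabatic (γ = 7/5), T V^(γ−1) and P V^γ constant: T₂ = T₁·(P₂/P₁)^((γ−1)/γ) = 355.5 K; V₂ = V₁·(P₁/P₂)^(1/γ) = 0.5024 L.
V constant ⇒ P ∝ T: V₃ = V₂; P₃ = P₂·(T₃/T₂) = 4.089e+04 torr.

P₃ ≈ 4.09e+04 torr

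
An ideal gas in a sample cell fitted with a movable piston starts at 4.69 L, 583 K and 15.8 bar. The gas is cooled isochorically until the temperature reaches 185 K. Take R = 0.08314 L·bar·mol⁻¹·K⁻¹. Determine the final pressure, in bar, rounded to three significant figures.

P₂ ≈ 5.01 bar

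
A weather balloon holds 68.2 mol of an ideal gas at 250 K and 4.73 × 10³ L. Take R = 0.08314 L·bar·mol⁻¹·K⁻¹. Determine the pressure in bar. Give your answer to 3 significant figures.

P ≈ 0.300 bar

PV = nRT ⇒ P = nRT/V = (68.2 × 0.08314 × 250) / 4.73e+03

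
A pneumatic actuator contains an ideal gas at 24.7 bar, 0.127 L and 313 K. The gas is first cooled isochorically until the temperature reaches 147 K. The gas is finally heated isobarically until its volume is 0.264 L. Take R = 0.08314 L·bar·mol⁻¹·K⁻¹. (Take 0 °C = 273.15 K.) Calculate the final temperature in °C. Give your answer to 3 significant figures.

V constant ⇒ P ∝ T: V₂ = V₁; P₂ = P₁·(T₂/T₁) = 11.60 bar.
P constant ⇒ V ∝ T: P₃ = P₂; T₃ = T₂·(V₃/V₂) = 305.6 K.

T₃ ≈ 32.4 °C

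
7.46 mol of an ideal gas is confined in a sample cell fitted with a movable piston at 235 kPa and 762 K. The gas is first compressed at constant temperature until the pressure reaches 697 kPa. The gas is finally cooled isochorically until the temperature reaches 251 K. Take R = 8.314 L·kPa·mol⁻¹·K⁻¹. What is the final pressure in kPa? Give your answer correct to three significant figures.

From PV = nRT: V₁ = nRT₁/P₁ = 201.1 L.
T constant ⇒ Boyle's law P V = const: T₂ = T₁; V₂ = V₁·(P₁/P₂) = 67.81 L.
V constant ⇒ P ∝ T: V₃ = V₂; P₃ = P₂·(T₃/T₂) = 229.6 kPa.

P₃ ≈ 230 kPa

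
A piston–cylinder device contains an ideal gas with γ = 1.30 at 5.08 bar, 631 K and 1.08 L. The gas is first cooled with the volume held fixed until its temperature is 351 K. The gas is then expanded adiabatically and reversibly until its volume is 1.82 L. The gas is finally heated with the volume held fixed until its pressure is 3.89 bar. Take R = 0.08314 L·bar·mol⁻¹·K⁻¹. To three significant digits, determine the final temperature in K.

Isochoric, so P/T is constant: V₂ = V₁; P₂ = P₁·(T₂/T₁) = 2.826 bar.
Reversible adiabatic, γ = 1.30: T₃ = T₂·(V₂/V₃)^(γ−1) = 300.1 K; P₃ = P₂·(V₂/V₃)^γ = 1.434 bar.
V constant ⇒ P ∝ T: V₄ = V₃; T₄ = T₃·(P₄/P₃) = 814.3 K.

T₄ ≈ 814 K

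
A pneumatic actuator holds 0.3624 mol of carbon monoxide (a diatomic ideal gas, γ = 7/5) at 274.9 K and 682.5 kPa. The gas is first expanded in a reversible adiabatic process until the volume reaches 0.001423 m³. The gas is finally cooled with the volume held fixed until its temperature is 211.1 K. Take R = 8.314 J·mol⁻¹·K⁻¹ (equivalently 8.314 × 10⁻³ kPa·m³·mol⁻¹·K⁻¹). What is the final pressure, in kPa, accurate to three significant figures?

P₃ ≈ 447 kPa

From PV = nRT: V₁ = nRT₁/P₁ = 0.001214 m³.
Adiabatic (γ = 7/5), T V^(γ−1) and P V^γ constant: T₂ = T₁·(V₁/V₂)^(γ−1) = 257.9 K; P₂ = P₁·(V₁/V₂)^γ = 546.2 kPa.
V constant ⇒ P ∝ T: V₃ = V₂; P₃ = P₂·(T₃/T₂) = 447.0 kPa.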